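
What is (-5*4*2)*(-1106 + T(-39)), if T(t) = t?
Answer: 45800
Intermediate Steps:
(-5*4*2)*(-1106 + T(-39)) = (-5*4*2)*(-1106 - 39) = -20*2*(-1145) = -40*(-1145) = 45800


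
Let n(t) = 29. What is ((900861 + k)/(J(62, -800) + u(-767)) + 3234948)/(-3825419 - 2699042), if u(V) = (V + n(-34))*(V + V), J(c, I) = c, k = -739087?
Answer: -1831229739883/3693347309497 ≈ -0.49582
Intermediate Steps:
u(V) = 2*V*(29 + V) (u(V) = (V + 29)*(V + V) = (29 + V)*(2*V) = 2*V*(29 + V))
((900861 + k)/(J(62, -800) + u(-767)) + 3234948)/(-3825419 - 2699042) = ((900861 - 739087)/(62 + 2*(-767)*(29 - 767)) + 3234948)/(-3825419 - 2699042) = (161774/(62 + 2*(-767)*(-738)) + 3234948)/(-6524461) = (161774/(62 + 1132092) + 3234948)*(-1/6524461) = (161774/1132154 + 3234948)*(-1/6524461) = (161774*(1/1132154) + 3234948)*(-1/6524461) = (80887/566077 + 3234948)*(-1/6524461) = (1831229739883/566077)*(-1/6524461) = -1831229739883/3693347309497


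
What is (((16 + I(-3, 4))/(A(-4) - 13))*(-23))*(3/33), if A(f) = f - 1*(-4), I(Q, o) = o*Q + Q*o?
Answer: -184/143 ≈ -1.2867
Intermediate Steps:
I(Q, o) = 2*Q*o (I(Q, o) = Q*o + Q*o = 2*Q*o)
A(f) = 4 + f (A(f) = f + 4 = 4 + f)
(((16 + I(-3, 4))/(A(-4) - 13))*(-23))*(3/33) = (((16 + 2*(-3)*4)/((4 - 4) - 13))*(-23))*(3/33) = (((16 - 24)/(0 - 13))*(-23))*(3*(1/33)) = (-8/(-13)*(-23))*(1/11) = (-8*(-1/13)*(-23))*(1/11) = ((8/13)*(-23))*(1/11) = -184/13*1/11 = -184/143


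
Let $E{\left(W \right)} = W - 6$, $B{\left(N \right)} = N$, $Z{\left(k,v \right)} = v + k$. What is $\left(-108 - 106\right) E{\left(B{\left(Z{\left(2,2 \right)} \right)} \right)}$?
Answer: $428$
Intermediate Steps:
$Z{\left(k,v \right)} = k + v$
$E{\left(W \right)} = -6 + W$
$\left(-108 - 106\right) E{\left(B{\left(Z{\left(2,2 \right)} \right)} \right)} = \left(-108 - 106\right) \left(-6 + \left(2 + 2\right)\right) = - 214 \left(-6 + 4\right) = \left(-214\right) \left(-2\right) = 428$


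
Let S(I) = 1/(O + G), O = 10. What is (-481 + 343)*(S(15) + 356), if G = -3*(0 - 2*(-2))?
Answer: -49059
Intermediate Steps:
G = -12 (G = -3*(0 + 4) = -3*4 = -12)
S(I) = -½ (S(I) = 1/(10 - 12) = 1/(-2) = -½)
(-481 + 343)*(S(15) + 356) = (-481 + 343)*(-½ + 356) = -138*711/2 = -49059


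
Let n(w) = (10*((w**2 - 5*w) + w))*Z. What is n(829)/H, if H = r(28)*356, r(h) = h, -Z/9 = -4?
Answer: 30776625/1246 ≈ 24700.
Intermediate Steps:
Z = 36 (Z = -9*(-4) = 36)
n(w) = -1440*w + 360*w**2 (n(w) = (10*((w**2 - 5*w) + w))*36 = (10*(w**2 - 4*w))*36 = (-40*w + 10*w**2)*36 = -1440*w + 360*w**2)
H = 9968 (H = 28*356 = 9968)
n(829)/H = (360*829*(-4 + 829))/9968 = (360*829*825)*(1/9968) = 246213000*(1/9968) = 30776625/1246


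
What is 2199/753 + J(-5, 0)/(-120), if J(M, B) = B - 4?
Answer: 22241/7530 ≈ 2.9537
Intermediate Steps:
J(M, B) = -4 + B
2199/753 + J(-5, 0)/(-120) = 2199/753 + (-4 + 0)/(-120) = 2199*(1/753) - 4*(-1/120) = 733/251 + 1/30 = 22241/7530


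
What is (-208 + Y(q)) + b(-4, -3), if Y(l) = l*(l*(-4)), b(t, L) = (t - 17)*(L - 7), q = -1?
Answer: -2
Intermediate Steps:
b(t, L) = (-17 + t)*(-7 + L)
Y(l) = -4*l**2 (Y(l) = l*(-4*l) = -4*l**2)
(-208 + Y(q)) + b(-4, -3) = (-208 - 4*(-1)**2) + (119 - 17*(-3) - 7*(-4) - 3*(-4)) = (-208 - 4*1) + (119 + 51 + 28 + 12) = (-208 - 4) + 210 = -212 + 210 = -2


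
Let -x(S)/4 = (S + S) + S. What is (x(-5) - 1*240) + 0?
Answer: -180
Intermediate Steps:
x(S) = -12*S (x(S) = -4*((S + S) + S) = -4*(2*S + S) = -12*S)
(x(-5) - 1*240) + 0 = (-12*(-5) - 1*240) + 0 = (60 - 240) + 0 = -180 + 0 = -180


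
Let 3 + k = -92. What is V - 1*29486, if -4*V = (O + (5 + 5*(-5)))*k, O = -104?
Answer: -32431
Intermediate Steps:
k = -95 (k = -3 - 92 = -95)
V = -2945 (V = -(-104 + (5 + 5*(-5)))*(-95)/4 = -(-104 + (5 - 25))*(-95)/4 = -(-104 - 20)*(-95)/4 = -(-31)*(-95) = -¼*11780 = -2945)
V - 1*29486 = -2945 - 1*29486 = -2945 - 29486 = -32431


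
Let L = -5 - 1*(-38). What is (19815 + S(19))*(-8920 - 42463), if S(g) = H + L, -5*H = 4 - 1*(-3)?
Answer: -5098889239/5 ≈ -1.0198e+9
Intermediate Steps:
H = -7/5 (H = -(4 - 1*(-3))/5 = -(4 + 3)/5 = -⅕*7 = -7/5 ≈ -1.4000)
L = 33 (L = -5 + 38 = 33)
S(g) = 158/5 (S(g) = -7/5 + 33 = 158/5)
(19815 + S(19))*(-8920 - 42463) = (19815 + 158/5)*(-8920 - 42463) = (99233/5)*(-51383) = -5098889239/5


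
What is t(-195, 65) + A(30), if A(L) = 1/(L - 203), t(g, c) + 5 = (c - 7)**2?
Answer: 581106/173 ≈ 3359.0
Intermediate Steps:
t(g, c) = -5 + (-7 + c)**2 (t(g, c) = -5 + (c - 7)**2 = -5 + (-7 + c)**2)
A(L) = 1/(-203 + L)
t(-195, 65) + A(30) = (-5 + (-7 + 65)**2) + 1/(-203 + 30) = (-5 + 58**2) + 1/(-173) = (-5 + 3364) - 1/173 = 3359 - 1/173 = 581106/173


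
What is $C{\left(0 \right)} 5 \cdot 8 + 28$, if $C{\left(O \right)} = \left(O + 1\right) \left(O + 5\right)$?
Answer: $228$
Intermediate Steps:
$C{\left(O \right)} = \left(1 + O\right) \left(5 + O\right)$
$C{\left(0 \right)} 5 \cdot 8 + 28 = \left(5 + 0^{2} + 6 \cdot 0\right) 5 \cdot 8 + 28 = \left(5 + 0 + 0\right) 40 + 28 = 5 \cdot 40 + 28 = 200 + 28 = 228$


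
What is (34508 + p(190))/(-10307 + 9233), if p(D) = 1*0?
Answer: -17254/537 ≈ -32.130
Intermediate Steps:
p(D) = 0
(34508 + p(190))/(-10307 + 9233) = (34508 + 0)/(-10307 + 9233) = 34508/(-1074) = 34508*(-1/1074) = -17254/537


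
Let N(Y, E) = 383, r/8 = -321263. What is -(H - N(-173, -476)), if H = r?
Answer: 2570487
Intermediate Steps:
r = -2570104 (r = 8*(-321263) = -2570104)
H = -2570104
-(H - N(-173, -476)) = -(-2570104 - 1*383) = -(-2570104 - 383) = -1*(-2570487) = 2570487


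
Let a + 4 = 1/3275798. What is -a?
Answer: 13103191/3275798 ≈ 4.0000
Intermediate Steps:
a = -13103191/3275798 (a = -4 + 1/3275798 = -13103191/3275798 ≈ -4.0000)
-a = -1*(-13103191/3275798) = 13103191/3275798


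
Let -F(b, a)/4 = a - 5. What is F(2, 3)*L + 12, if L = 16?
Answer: 140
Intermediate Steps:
F(b, a) = 20 - 4*a (F(b, a) = -4*(a - 5) = -4*(-5 + a) = 20 - 4*a)
F(2, 3)*L + 12 = (20 - 4*3)*16 + 12 = (20 - 12)*16 + 12 = 8*16 + 12 = 128 + 12 = 140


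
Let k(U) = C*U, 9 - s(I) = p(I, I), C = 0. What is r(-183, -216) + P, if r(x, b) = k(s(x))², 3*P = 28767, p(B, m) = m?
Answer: 9589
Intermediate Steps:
s(I) = 9 - I
k(U) = 0 (k(U) = 0*U = 0)
P = 9589 (P = (⅓)*28767 = 9589)
r(x, b) = 0 (r(x, b) = 0² = 0)
r(-183, -216) + P = 0 + 9589 = 9589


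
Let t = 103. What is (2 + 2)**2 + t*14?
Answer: 1458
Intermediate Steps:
(2 + 2)**2 + t*14 = (2 + 2)**2 + 103*14 = 4**2 + 1442 = 16 + 1442 = 1458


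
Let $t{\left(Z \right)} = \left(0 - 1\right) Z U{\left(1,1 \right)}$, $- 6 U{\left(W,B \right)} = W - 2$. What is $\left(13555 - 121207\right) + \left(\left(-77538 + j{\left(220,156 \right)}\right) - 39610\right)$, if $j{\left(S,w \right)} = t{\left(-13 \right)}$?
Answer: $- \frac{1348787}{6} \approx -2.248 \cdot 10^{5}$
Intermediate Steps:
$U{\left(W,B \right)} = \frac{1}{3} - \frac{W}{6}$ ($U{\left(W,B \right)} = - \frac{W - 2}{6} = - \frac{-2 + W}{6} = \frac{1}{3} - \frac{W}{6}$)
$t{\left(Z \right)} = - \frac{Z}{6}$ ($t{\left(Z \right)} = \left(0 - 1\right) Z \left(\frac{1}{3} - \frac{1}{6}\right) = - Z \frac{1}{6} = - \frac{Z}{6}$)
$j{\left(S,w \right)} = \frac{13}{6}$ ($j{\left(S,w \right)} = \left(- \frac{1}{6}\right) \left(-13\right) = \frac{13}{6}$)
$\left(13555 - 121207\right) + \left(\left(-77538 + j{\left(220,156 \right)}\right) - 39610\right) = \left(13555 - 121207\right) + \left(\left(-77538 + \frac{13}{6}\right) - 39610\right) = -107652 - \frac{702875}{6} = - \frac{1348787}{6}$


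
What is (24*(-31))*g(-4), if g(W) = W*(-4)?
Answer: -11904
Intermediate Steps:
g(W) = -4*W
(24*(-31))*g(-4) = (24*(-31))*(-4*(-4)) = -744*16 = -11904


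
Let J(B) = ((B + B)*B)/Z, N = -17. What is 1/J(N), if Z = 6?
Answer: 3/289 ≈ 0.010381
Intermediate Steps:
J(B) = B²/3 (J(B) = ((B + B)*B)/6 = ((2*B)*B)*(⅙) = (2*B²)*(⅙) = B²/3)
1/J(N) = 1/((⅓)*(-17)²) = 1/((⅓)*289) = 1/(289/3) = 3/289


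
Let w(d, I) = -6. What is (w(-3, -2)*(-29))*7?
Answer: 1218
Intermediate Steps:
(w(-3, -2)*(-29))*7 = -6*(-29)*7 = 174*7 = 1218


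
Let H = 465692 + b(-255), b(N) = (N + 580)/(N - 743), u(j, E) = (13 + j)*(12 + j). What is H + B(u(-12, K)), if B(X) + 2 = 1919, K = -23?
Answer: 466673457/998 ≈ 4.6761e+5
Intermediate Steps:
u(j, E) = (12 + j)*(13 + j)
B(X) = 1917 (B(X) = -2 + 1919 = 1917)
b(N) = (580 + N)/(-743 + N)
H = 464760291/998 (H = 465692 + (580 - 255)/(-743 - 255) = 465692 + 325/(-998) = 465692 - 1/998*325 = 465692 - 325/998 = 464760291/998 ≈ 4.6569e+5)
H + B(u(-12, K)) = 464760291/998 + 1917 = 466673457/998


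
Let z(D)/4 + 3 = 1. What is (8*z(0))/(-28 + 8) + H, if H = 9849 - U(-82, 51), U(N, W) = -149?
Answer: 50006/5 ≈ 10001.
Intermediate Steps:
z(D) = -8 (z(D) = -12 + 4*1 = -12 + 4 = -8)
H = 9998 (H = 9849 - 1*(-149) = 9849 + 149 = 9998)
(8*z(0))/(-28 + 8) + H = (8*(-8))/(-28 + 8) + 9998 = -64/(-20) + 9998 = -64*(-1/20) + 9998 = 16/5 + 9998 = 50006/5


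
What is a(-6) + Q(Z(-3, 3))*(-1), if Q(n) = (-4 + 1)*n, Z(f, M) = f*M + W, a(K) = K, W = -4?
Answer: -45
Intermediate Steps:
Z(f, M) = -4 + M*f (Z(f, M) = f*M - 4 = M*f - 4 = -4 + M*f)
Q(n) = -3*n
a(-6) + Q(Z(-3, 3))*(-1) = -6 - 3*(-4 + 3*(-3))*(-1) = -6 - 3*(-4 - 9)*(-1) = -6 - 3*(-13)*(-1) = -6 + 39*(-1) = -6 - 39 = -45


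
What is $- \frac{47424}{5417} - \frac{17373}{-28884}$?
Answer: $- \frac{425228425}{52154876} \approx -8.1532$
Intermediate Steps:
$- \frac{47424}{5417} - \frac{17373}{-28884} = \left(-47424\right) \frac{1}{5417} - - \frac{5791}{9628} = - \frac{47424}{5417} + \frac{5791}{9628} = - \frac{425228425}{52154876}$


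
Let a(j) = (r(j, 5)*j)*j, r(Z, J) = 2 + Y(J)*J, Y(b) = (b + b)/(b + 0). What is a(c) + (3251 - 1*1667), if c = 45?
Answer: 25884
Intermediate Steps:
Y(b) = 2 (Y(b) = (2*b)/b = 2)
r(Z, J) = 2 + 2*J
a(j) = 12*j² (a(j) = ((2 + 2*5)*j)*j = ((2 + 10)*j)*j = (12*j)*j = 12*j²)
a(c) + (3251 - 1*1667) = 12*45² + (3251 - 1*1667) = 12*2025 + (3251 - 1667) = 24300 + 1584 = 25884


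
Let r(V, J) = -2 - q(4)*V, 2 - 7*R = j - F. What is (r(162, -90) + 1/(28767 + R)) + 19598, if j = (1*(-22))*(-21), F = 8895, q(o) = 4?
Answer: 567909457/29972 ≈ 18948.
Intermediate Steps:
j = 462 (j = -22*(-21) = 462)
R = 1205 (R = 2/7 - (462 - 1*8895)/7 = 2/7 - (462 - 8895)/7 = 2/7 - ⅐*(-8433) = 2/7 + 8433/7 = 1205)
r(V, J) = -2 - 4*V
(r(162, -90) + 1/(28767 + R)) + 19598 = ((-2 - 4*162) + 1/(28767 + 1205)) + 19598 = ((-2 - 648) + 1/29972) + 19598 = (-650 + 1/29972) + 19598 = -19481799/29972 + 19598 = 567909457/29972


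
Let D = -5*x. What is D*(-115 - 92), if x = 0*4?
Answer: 0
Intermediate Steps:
x = 0
D = 0 (D = -5*0 = 0)
D*(-115 - 92) = 0*(-115 - 92) = 0*(-207) = 0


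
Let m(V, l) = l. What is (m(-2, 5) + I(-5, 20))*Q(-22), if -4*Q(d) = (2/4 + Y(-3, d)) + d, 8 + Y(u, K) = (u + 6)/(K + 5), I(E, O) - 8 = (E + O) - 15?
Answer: 13117/136 ≈ 96.448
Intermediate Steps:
I(E, O) = -7 + E + O (I(E, O) = 8 + ((E + O) - 15) = 8 + (-15 + E + O) = -7 + E + O)
Y(u, K) = -8 + (6 + u)/(5 + K) (Y(u, K) = -8 + (u + 6)/(K + 5) = -8 + (6 + u)/(5 + K))
Q(d) = -⅛ - d/4 - (-37 - 8*d)/(4*(5 + d)) (Q(d) = -((2/4 + (-34 - 3 - 8*d)/(5 + d)) + d)/4 = -((2*(¼) + (-37 - 8*d)/(5 + d)) + d)/4 = -((½ + (-37 - 8*d)/(5 + d)) + d)/4 = -(½ + d + (-37 - 8*d)/(5 + d))/4 = -⅛ - d/4 - (-37 - 8*d)/(4*(5 + d)))
(m(-2, 5) + I(-5, 20))*Q(-22) = (5 + (-7 - 5 + 20))*((69 - 2*(-22)² + 5*(-22))/(8*(5 - 22))) = (5 + 8)*((⅛)*(69 - 2*484 - 110)/(-17)) = 13*((⅛)*(-1/17)*(69 - 968 - 110)) = 13*((⅛)*(-1/17)*(-1009)) = 13*(1009/136) = 13117/136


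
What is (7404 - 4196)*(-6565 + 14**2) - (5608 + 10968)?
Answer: -20448328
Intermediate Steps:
(7404 - 4196)*(-6565 + 14**2) - (5608 + 10968) = 3208*(-6565 + 196) - 1*16576 = 3208*(-6369) - 16576 = -20431752 - 16576 = -20448328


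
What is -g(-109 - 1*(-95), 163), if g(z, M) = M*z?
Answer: 2282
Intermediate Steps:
-g(-109 - 1*(-95), 163) = -163*(-109 - 1*(-95)) = -163*(-109 + 95) = -163*(-14) = -1*(-2282) = 2282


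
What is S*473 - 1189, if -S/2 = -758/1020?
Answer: -123928/255 ≈ -485.99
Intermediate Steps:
S = 379/255 (S = -(-1516)/1020 = -2*(-379/510) = 379/255 ≈ 1.4863)
S*473 - 1189 = (379/255)*473 - 1189 = 179267/255 - 1189 = -123928/255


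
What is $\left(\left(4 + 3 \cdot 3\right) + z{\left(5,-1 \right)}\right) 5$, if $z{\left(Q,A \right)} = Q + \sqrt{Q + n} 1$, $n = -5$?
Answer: $90$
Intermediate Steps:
$z{\left(Q,A \right)} = Q + \sqrt{-5 + Q}$ ($z{\left(Q,A \right)} = Q + \sqrt{Q - 5} \cdot 1 = Q + \sqrt{-5 + Q} 1 = Q + \sqrt{-5 + Q}$)
$\left(\left(4 + 3 \cdot 3\right) + z{\left(5,-1 \right)}\right) 5 = \left(\left(4 + 3 \cdot 3\right) + \left(5 + \sqrt{-5 + 5}\right)\right) 5 = \left(\left(4 + 9\right) + \left(5 + \sqrt{0}\right)\right) 5 = \left(13 + \left(5 + 0\right)\right) 5 = \left(13 + 5\right) 5 = 18 \cdot 5 = 90$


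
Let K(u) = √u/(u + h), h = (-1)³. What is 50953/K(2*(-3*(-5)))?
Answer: 1477637*√30/30 ≈ 2.6978e+5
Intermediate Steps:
h = -1
K(u) = √u/(-1 + u) (K(u) = √u/(u - 1) = √u/(-1 + u))
50953/K(2*(-3*(-5))) = 50953/((√(2*(-3*(-5)))/(-1 + 2*(-3*(-5))))) = 50953/((√(2*15)/(-1 + 2*15))) = 50953/((√30/(-1 + 30))) = 50953/((√30/29)) = 50953*(29*√30/30) = 1477637*√30/30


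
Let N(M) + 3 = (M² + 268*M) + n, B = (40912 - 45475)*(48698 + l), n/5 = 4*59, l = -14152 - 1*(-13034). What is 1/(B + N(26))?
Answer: -1/217098719 ≈ -4.6062e-9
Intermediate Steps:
l = -1118 (l = -14152 + 13034 = -1118)
n = 1180 (n = 5*(4*59) = 5*236 = 1180)
B = -217107540 (B = (40912 - 45475)*(48698 - 1118) = -4563*47580 = -217107540)
N(M) = 1177 + M² + 268*M (N(M) = -3 + ((M² + 268*M) + 1180) = -3 + (1180 + M² + 268*M) = 1177 + M² + 268*M)
1/(B + N(26)) = 1/(-217107540 + (1177 + 26² + 268*26)) = 1/(-217107540 + (1177 + 676 + 6968)) = 1/(-217107540 + 8821) = 1/(-217098719) = -1/217098719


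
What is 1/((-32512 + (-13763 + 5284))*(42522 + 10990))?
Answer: -1/2193510392 ≈ -4.5589e-10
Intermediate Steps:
1/((-32512 + (-13763 + 5284))*(42522 + 10990)) = 1/((-32512 - 8479)*53512) = 1/(-40991*53512) = 1/(-2193510392) = -1/2193510392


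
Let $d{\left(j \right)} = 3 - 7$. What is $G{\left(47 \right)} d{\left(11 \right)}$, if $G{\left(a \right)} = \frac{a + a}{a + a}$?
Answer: $-4$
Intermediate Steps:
$d{\left(j \right)} = -4$
$G{\left(a \right)} = 1$ ($G{\left(a \right)} = \frac{2 a}{2 a} = 2 a \frac{1}{2 a} = 1$)
$G{\left(47 \right)} d{\left(11 \right)} = 1 \left(-4\right) = -4$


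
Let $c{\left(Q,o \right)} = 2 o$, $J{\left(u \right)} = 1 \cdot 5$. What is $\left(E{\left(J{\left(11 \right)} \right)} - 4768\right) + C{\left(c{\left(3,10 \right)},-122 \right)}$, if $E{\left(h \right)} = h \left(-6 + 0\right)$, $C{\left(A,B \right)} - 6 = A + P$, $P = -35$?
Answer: $-4807$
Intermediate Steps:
$J{\left(u \right)} = 5$
$C{\left(A,B \right)} = -29 + A$ ($C{\left(A,B \right)} = 6 + \left(A - 35\right) = 6 + \left(-35 + A\right) = -29 + A$)
$E{\left(h \right)} = - 6 h$ ($E{\left(h \right)} = h \left(-6\right) = - 6 h$)
$\left(E{\left(J{\left(11 \right)} \right)} - 4768\right) + C{\left(c{\left(3,10 \right)},-122 \right)} = \left(\left(-6\right) 5 - 4768\right) + \left(-29 + 2 \cdot 10\right) = \left(-30 - 4768\right) + \left(-29 + 20\right) = -4798 - 9 = -4807$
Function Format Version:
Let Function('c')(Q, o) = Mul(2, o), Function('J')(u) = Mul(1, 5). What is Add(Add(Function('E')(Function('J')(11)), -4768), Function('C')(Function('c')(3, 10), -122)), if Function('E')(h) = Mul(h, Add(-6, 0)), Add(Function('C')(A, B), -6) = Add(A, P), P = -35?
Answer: -4807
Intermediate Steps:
Function('J')(u) = 5
Function('C')(A, B) = Add(-29, A) (Function('C')(A, B) = Add(6, Add(A, -35)) = Add(6, Add(-35, A)) = Add(-29, A))
Function('E')(h) = Mul(-6, h) (Function('E')(h) = Mul(h, -6) = Mul(-6, h))
Add(Add(Function('E')(Function('J')(11)), -4768), Function('C')(Function('c')(3, 10), -122)) = Add(Add(Mul(-6, 5), -4768), Add(-29, Mul(2, 10))) = Add(Add(-30, -4768), Add(-29, 20)) = Add(-4798, -9) = -4807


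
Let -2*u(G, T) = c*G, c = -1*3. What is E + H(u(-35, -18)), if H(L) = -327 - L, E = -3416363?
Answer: -6833275/2 ≈ -3.4166e+6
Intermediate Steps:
c = -3
u(G, T) = 3*G/2 (u(G, T) = -(-3)*G/2 = 3*G/2)
E + H(u(-35, -18)) = -3416363 + (-327 - 3*(-35)/2) = -3416363 + (-327 - 1*(-105/2)) = -3416363 + (-327 + 105/2) = -3416363 - 549/2 = -6833275/2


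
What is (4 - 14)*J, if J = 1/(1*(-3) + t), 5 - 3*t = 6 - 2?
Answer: 15/4 ≈ 3.7500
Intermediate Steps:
t = 1/3 (t = 5/3 - (6 - 2)/3 = 5/3 - 1/3*4 = 5/3 - 4/3 = 1/3 ≈ 0.33333)
J = -3/8 (J = 1/(1*(-3) + 1/3) = 1/(-3 + 1/3) = 1/(-8/3) = -3/8 ≈ -0.37500)
(4 - 14)*J = (4 - 14)*(-3/8) = -10*(-3/8) = 15/4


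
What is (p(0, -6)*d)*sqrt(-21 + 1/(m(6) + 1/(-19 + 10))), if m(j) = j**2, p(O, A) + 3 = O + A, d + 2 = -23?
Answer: 225*I*sqrt(2188002)/323 ≈ 1030.4*I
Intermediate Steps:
d = -25 (d = -2 - 23 = -25)
p(O, A) = -3 + A + O (p(O, A) = -3 + (O + A) = -3 + (A + O) = -3 + A + O)
(p(0, -6)*d)*sqrt(-21 + 1/(m(6) + 1/(-19 + 10))) = ((-3 - 6 + 0)*(-25))*sqrt(-21 + 1/(6**2 + 1/(-19 + 10))) = (-9*(-25))*sqrt(-21 + 1/(36 + 1/(-9))) = 225*sqrt(-21 + 1/(36 - 1/9)) = 225*sqrt(-21 + 1/(323/9)) = 225*sqrt(-21 + 9/323) = 225*sqrt(-6774/323) = 225*(I*sqrt(2188002)/323) = 225*I*sqrt(2188002)/323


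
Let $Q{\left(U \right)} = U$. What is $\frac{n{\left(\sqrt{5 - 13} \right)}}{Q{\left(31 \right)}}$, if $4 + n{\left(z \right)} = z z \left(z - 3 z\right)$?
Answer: $- \frac{4}{31} + \frac{32 i \sqrt{2}}{31} \approx -0.12903 + 1.4598 i$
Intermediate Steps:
$n{\left(z \right)} = -4 - 2 z^{3}$ ($n{\left(z \right)} = -4 + z z \left(z - 3 z\right) = -4 + z^{2} \left(- 2 z\right) = -4 - 2 z^{3}$)
$\frac{n{\left(\sqrt{5 - 13} \right)}}{Q{\left(31 \right)}} = \frac{-4 - 2 \left(\sqrt{5 - 13}\right)^{3}}{31} = \left(-4 - 2 \left(\sqrt{-8}\right)^{3}\right) \frac{1}{31} = \left(-4 - 2 \left(2 i \sqrt{2}\right)^{3}\right) \frac{1}{31} = \left(-4 - 2 \left(- 16 i \sqrt{2}\right)\right) \frac{1}{31} = \left(-4 + 32 i \sqrt{2}\right) \frac{1}{31} = - \frac{4}{31} + \frac{32 i \sqrt{2}}{31}$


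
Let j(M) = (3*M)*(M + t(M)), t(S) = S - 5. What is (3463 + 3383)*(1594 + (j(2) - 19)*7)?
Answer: 9714474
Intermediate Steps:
t(S) = -5 + S
j(M) = 3*M*(-5 + 2*M) (j(M) = (3*M)*(M + (-5 + M)) = (3*M)*(-5 + 2*M) = 3*M*(-5 + 2*M))
(3463 + 3383)*(1594 + (j(2) - 19)*7) = (3463 + 3383)*(1594 + (3*2*(-5 + 2*2) - 19)*7) = 6846*(1594 + (3*2*(-5 + 4) - 19)*7) = 6846*(1594 + (3*2*(-1) - 19)*7) = 6846*(1594 + (-6 - 19)*7) = 6846*(1594 - 25*7) = 6846*(1594 - 175) = 6846*1419 = 9714474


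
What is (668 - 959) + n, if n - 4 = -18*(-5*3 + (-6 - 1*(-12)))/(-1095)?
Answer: -104809/365 ≈ -287.15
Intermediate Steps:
n = 1406/365 (n = 4 - 18*(-5*3 + (-6 - 1*(-12)))/(-1095) = 4 - 18*(-15 + (-6 + 12))*(-1/1095) = 4 - 18*(-15 + 6)*(-1/1095) = 4 - 18*(-9)*(-1/1095) = 4 + 162*(-1/1095) = 4 - 54/365 = 1406/365 ≈ 3.8521)
(668 - 959) + n = (668 - 959) + 1406/365 = -291 + 1406/365 = -104809/365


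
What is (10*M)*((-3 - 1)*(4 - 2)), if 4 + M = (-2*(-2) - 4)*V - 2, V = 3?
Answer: 480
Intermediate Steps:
M = -6 (M = -4 + ((-2*(-2) - 4)*3 - 2) = -4 + ((4 - 4)*3 - 2) = -4 + (0*3 - 2) = -4 + (0 - 2) = -4 - 2 = -6)
(10*M)*((-3 - 1)*(4 - 2)) = (10*(-6))*((-3 - 1)*(4 - 2)) = -(-240)*2 = -60*(-8) = 480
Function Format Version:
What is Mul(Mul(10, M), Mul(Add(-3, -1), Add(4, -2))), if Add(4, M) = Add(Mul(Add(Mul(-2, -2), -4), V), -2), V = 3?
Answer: 480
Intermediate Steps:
M = -6 (M = Add(-4, Add(Mul(Add(Mul(-2, -2), -4), 3), -2)) = Add(-4, Add(Mul(Add(4, -4), 3), -2)) = Add(-4, Add(Mul(0, 3), -2)) = Add(-4, Add(0, -2)) = Add(-4, -2) = -6)
Mul(Mul(10, M), Mul(Add(-3, -1), Add(4, -2))) = Mul(Mul(10, -6), Mul(Add(-3, -1), Add(4, -2))) = Mul(-60, Mul(-4, 2)) = Mul(-60, -8) = 480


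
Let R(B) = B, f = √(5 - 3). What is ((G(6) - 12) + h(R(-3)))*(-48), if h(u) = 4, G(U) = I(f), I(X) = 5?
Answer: 144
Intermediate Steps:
f = √2 ≈ 1.4142
G(U) = 5
((G(6) - 12) + h(R(-3)))*(-48) = ((5 - 12) + 4)*(-48) = (-7 + 4)*(-48) = -3*(-48) = 144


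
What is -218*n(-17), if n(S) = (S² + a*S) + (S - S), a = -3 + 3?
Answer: -63002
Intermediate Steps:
a = 0
n(S) = S² (n(S) = (S² + 0*S) + (S - S) = (S² + 0) + 0 = S² + 0 = S²)
-218*n(-17) = -218*(-17)² = -218*289 = -63002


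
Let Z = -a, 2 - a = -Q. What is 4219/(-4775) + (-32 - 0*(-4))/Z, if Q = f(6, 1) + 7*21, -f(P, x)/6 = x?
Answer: -450517/682825 ≈ -0.65978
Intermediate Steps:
f(P, x) = -6*x
Q = 141 (Q = -6*1 + 7*21 = -6 + 147 = 141)
a = 143 (a = 2 - (-1)*141 = 2 - 1*(-141) = 2 + 141 = 143)
Z = -143 (Z = -1*143 = -143)
4219/(-4775) + (-32 - 0*(-4))/Z = 4219/(-4775) + (-32 - 0*(-4))/(-143) = 4219*(-1/4775) + (-32 - 26*0)*(-1/143) = -4219/4775 + (-32 + 0)*(-1/143) = -4219/4775 - 32*(-1/143) = -4219/4775 + 32/143 = -450517/682825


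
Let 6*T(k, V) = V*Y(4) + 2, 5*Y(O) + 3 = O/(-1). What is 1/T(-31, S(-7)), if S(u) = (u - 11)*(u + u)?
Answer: -15/877 ≈ -0.017104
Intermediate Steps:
Y(O) = -⅗ - O/5 (Y(O) = -⅗ + (O/(-1))/5 = -⅗ + (O*(-1))/5 = -⅗ + (-O)/5 = -⅗ - O/5)
S(u) = 2*u*(-11 + u) (S(u) = (-11 + u)*(2*u) = 2*u*(-11 + u))
T(k, V) = ⅓ - 7*V/30 (T(k, V) = (V*(-⅗ - ⅕*4) + 2)/6 = (V*(-⅗ - ⅘) + 2)/6 = (V*(-7/5) + 2)/6 = (-7*V/5 + 2)/6 = (2 - 7*V/5)/6 = ⅓ - 7*V/30)
1/T(-31, S(-7)) = 1/(⅓ - 7*(-7)*(-11 - 7)/15) = 1/(⅓ - 7*(-7)*(-18)/15) = 1/(⅓ - 7/30*252) = 1/(⅓ - 294/5) = 1/(-877/15) = -15/877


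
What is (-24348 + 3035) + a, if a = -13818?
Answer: -35131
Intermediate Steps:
(-24348 + 3035) + a = (-24348 + 3035) - 13818 = -21313 - 13818 = -35131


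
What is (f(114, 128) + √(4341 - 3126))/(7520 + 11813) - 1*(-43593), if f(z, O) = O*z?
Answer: 842798061/19333 + 9*√15/19333 ≈ 43594.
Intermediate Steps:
(f(114, 128) + √(4341 - 3126))/(7520 + 11813) - 1*(-43593) = (128*114 + √(4341 - 3126))/(7520 + 11813) - 1*(-43593) = (14592 + √1215)/19333 + 43593 = (14592 + 9*√15)*(1/19333) + 43593 = (14592/19333 + 9*√15/19333) + 43593 = 842798061/19333 + 9*√15/19333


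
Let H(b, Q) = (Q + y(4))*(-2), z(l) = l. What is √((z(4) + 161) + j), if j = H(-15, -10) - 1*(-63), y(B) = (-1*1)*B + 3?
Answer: 5*√10 ≈ 15.811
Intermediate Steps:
y(B) = 3 - B (y(B) = -B + 3 = 3 - B)
H(b, Q) = 2 - 2*Q (H(b, Q) = (Q + (3 - 1*4))*(-2) = (Q + (3 - 4))*(-2) = (Q - 1)*(-2) = (-1 + Q)*(-2) = 2 - 2*Q)
j = 85 (j = (2 - 2*(-10)) - 1*(-63) = (2 + 20) + 63 = 22 + 63 = 85)
√((z(4) + 161) + j) = √((4 + 161) + 85) = √(165 + 85) = √250 = 5*√10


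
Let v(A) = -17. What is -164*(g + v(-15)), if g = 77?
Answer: -9840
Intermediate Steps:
-164*(g + v(-15)) = -164*(77 - 17) = -164*60 = -9840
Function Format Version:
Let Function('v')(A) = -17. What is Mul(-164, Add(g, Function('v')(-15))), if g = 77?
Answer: -9840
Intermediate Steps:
Mul(-164, Add(g, Function('v')(-15))) = Mul(-164, Add(77, -17)) = Mul(-164, 60) = -9840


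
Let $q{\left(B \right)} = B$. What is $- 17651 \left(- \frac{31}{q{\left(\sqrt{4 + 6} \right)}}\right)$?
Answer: $\frac{547181 \sqrt{10}}{10} \approx 1.7303 \cdot 10^{5}$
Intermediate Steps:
$- 17651 \left(- \frac{31}{q{\left(\sqrt{4 + 6} \right)}}\right) = - 17651 \left(- \frac{31}{\sqrt{4 + 6}}\right) = - 17651 \left(- \frac{31}{\sqrt{10}}\right) = - 17651 \left(- 31 \frac{\sqrt{10}}{10}\right) = - 17651 \left(- \frac{31 \sqrt{10}}{10}\right) = \frac{547181 \sqrt{10}}{10}$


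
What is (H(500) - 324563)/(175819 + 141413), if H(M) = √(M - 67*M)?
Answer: -324563/317232 + 5*I*√330/158616 ≈ -1.0231 + 0.00057264*I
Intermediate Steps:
H(M) = √66*√(-M) (H(M) = √(-66*M) = √66*√(-M))
(H(500) - 324563)/(175819 + 141413) = (√66*√(-1*500) - 324563)/(175819 + 141413) = (√66*√(-500) - 324563)/317232 = (√66*(10*I*√5) - 324563)*(1/317232) = (10*I*√330 - 324563)*(1/317232) = (-324563 + 10*I*√330)*(1/317232) = -324563/317232 + 5*I*√330/158616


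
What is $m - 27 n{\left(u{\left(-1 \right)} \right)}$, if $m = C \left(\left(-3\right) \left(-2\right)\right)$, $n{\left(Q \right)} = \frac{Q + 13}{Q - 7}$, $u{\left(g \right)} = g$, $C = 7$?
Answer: $\frac{165}{2} \approx 82.5$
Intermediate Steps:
$n{\left(Q \right)} = \frac{13 + Q}{-7 + Q}$
$m = 42$ ($m = 7 \left(\left(-3\right) \left(-2\right)\right) = 7 \cdot 6 = 42$)
$m - 27 n{\left(u{\left(-1 \right)} \right)} = 42 - 27 \frac{13 - 1}{-7 - 1} = 42 - 27 \frac{1}{-8} \cdot 12 = 42 - 27 \left(\left(- \frac{1}{8}\right) 12\right) = 42 - - \frac{81}{2} = 42 + \frac{81}{2} = \frac{165}{2}$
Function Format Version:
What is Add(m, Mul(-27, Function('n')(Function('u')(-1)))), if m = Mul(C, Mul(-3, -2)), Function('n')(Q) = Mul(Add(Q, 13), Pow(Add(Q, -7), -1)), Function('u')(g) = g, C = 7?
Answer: Rational(165, 2) ≈ 82.500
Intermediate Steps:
Function('n')(Q) = Mul(Pow(Add(-7, Q), -1), Add(13, Q)) (Function('n')(Q) = Mul(Add(13, Q), Pow(Add(-7, Q), -1)) = Mul(Pow(Add(-7, Q), -1), Add(13, Q)))
m = 42 (m = Mul(7, Mul(-3, -2)) = Mul(7, 6) = 42)
Add(m, Mul(-27, Function('n')(Function('u')(-1)))) = Add(42, Mul(-27, Mul(Pow(Add(-7, -1), -1), Add(13, -1)))) = Add(42, Mul(-27, Mul(Pow(-8, -1), 12))) = Add(42, Mul(-27, Mul(Rational(-1, 8), 12))) = Add(42, Mul(-27, Rational(-3, 2))) = Add(42, Rational(81, 2)) = Rational(165, 2)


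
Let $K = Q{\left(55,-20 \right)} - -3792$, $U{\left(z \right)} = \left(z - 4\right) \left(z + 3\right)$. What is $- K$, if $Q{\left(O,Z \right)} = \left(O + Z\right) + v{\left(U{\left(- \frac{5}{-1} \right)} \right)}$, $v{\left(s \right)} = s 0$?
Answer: $-3827$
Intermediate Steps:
$U{\left(z \right)} = \left(-4 + z\right) \left(3 + z\right)$
$v{\left(s \right)} = 0$
$Q{\left(O,Z \right)} = O + Z$ ($Q{\left(O,Z \right)} = \left(O + Z\right) + 0 = O + Z$)
$K = 3827$ ($K = \left(55 - 20\right) - -3792 = 35 + 3792 = 3827$)
$- K = \left(-1\right) 3827 = -3827$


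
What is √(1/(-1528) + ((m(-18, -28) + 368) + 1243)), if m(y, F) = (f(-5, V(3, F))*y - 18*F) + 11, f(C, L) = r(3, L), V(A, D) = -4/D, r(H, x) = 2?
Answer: √1219924258/764 ≈ 45.716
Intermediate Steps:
f(C, L) = 2
m(y, F) = 11 - 18*F + 2*y (m(y, F) = (2*y - 18*F) + 11 = (-18*F + 2*y) + 11 = 11 - 18*F + 2*y)
√(1/(-1528) + ((m(-18, -28) + 368) + 1243)) = √(1/(-1528) + (((11 - 18*(-28) + 2*(-18)) + 368) + 1243)) = √(-1/1528 + (((11 + 504 - 36) + 368) + 1243)) = √(-1/1528 + ((479 + 368) + 1243)) = √(-1/1528 + (847 + 1243)) = √(-1/1528 + 2090) = √(3193519/1528) = √1219924258/764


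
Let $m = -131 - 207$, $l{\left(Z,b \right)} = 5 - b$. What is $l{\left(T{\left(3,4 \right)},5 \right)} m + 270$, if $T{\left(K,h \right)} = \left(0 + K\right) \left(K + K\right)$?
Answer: $270$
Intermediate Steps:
$T{\left(K,h \right)} = 2 K^{2}$ ($T{\left(K,h \right)} = K 2 K = 2 K^{2}$)
$m = -338$ ($m = -131 - 207 = -338$)
$l{\left(T{\left(3,4 \right)},5 \right)} m + 270 = \left(5 - 5\right) \left(-338\right) + 270 = 0 \left(-338\right) + 270 = 0 + 270 = 270$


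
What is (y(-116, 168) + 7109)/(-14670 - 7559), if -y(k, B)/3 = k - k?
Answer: -7109/22229 ≈ -0.31981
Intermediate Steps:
y(k, B) = 0 (y(k, B) = -3*(k - k) = -3*0 = 0)
(y(-116, 168) + 7109)/(-14670 - 7559) = (0 + 7109)/(-14670 - 7559) = 7109/(-22229) = 7109*(-1/22229) = -7109/22229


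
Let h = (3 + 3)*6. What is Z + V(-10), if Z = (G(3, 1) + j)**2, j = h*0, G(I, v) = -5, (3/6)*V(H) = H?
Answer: 5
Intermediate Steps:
V(H) = 2*H
h = 36 (h = 6*6 = 36)
j = 0 (j = 36*0 = 0)
Z = 25 (Z = (-5 + 0)**2 = (-5)**2 = 25)
Z + V(-10) = 25 + 2*(-10) = 25 - 20 = 5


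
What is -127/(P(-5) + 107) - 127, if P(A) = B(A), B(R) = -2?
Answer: -13462/105 ≈ -128.21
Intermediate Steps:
P(A) = -2
-127/(P(-5) + 107) - 127 = -127/(-2 + 107) - 127 = -127/105 - 127 = -13462/105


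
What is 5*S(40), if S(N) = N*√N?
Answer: 400*√10 ≈ 1264.9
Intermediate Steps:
S(N) = N^(3/2)
5*S(40) = 5*40^(3/2) = 5*(80*√10) = 400*√10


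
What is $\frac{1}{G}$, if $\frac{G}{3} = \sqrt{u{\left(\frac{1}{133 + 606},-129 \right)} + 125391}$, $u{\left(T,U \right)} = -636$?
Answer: $\frac{\sqrt{124755}}{374265} \approx 0.00094373$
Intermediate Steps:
$G = 3 \sqrt{124755}$ ($G = 3 \sqrt{-636 + 125391} = 3 \sqrt{124755} \approx 1059.6$)
$\frac{1}{G} = \frac{1}{3 \sqrt{124755}} = \frac{\sqrt{124755}}{374265}$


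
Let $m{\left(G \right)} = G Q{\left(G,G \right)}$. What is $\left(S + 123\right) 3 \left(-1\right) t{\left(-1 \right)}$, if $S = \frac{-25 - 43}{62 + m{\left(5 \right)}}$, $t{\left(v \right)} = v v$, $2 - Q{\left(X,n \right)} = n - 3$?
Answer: $- \frac{11337}{31} \approx -365.71$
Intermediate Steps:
$Q{\left(X,n \right)} = 5 - n$ ($Q{\left(X,n \right)} = 2 - \left(n - 3\right) = 2 - \left(-3 + n\right) = 5 - n$)
$m{\left(G \right)} = G \left(5 - G\right)$
$t{\left(v \right)} = v^{2}$
$S = - \frac{34}{31}$ ($S = \frac{-25 - 43}{62 + 5 \left(5 - 5\right)} = - \frac{68}{62 + 5 \left(5 - 5\right)} = - \frac{68}{62 + 5 \cdot 0} = - \frac{68}{62 + 0} = - \frac{68}{62} = \left(-68\right) \frac{1}{62} = - \frac{34}{31} \approx -1.0968$)
$\left(S + 123\right) 3 \left(-1\right) t{\left(-1 \right)} = \left(- \frac{34}{31} + 123\right) 3 \left(-1\right) \left(-1\right)^{2} = \frac{3779 \left(\left(-3\right) 1\right)}{31} = \frac{3779}{31} \left(-3\right) = - \frac{11337}{31}$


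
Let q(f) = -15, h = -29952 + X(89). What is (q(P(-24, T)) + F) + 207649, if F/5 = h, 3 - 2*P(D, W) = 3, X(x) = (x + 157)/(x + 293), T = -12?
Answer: 11054549/191 ≈ 57877.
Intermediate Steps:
X(x) = (157 + x)/(293 + x)
P(D, W) = 0 (P(D, W) = 3/2 - ½*3 = 3/2 - 3/2 = 0)
h = -5720709/191 (h = -29952 + (157 + 89)/(293 + 89) = -29952 + 246/382 = -29952 + (1/382)*246 = -29952 + 123/191 = -5720709/191 ≈ -29951.)
F = -28603545/191 (F = 5*(-5720709/191) = -28603545/191 ≈ -1.4976e+5)
(q(P(-24, T)) + F) + 207649 = (-15 - 28603545/191) + 207649 = -28606410/191 + 207649 = 11054549/191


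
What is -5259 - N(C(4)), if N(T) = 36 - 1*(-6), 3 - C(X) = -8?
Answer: -5301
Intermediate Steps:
C(X) = 11 (C(X) = 3 - 1*(-8) = 3 + 8 = 11)
N(T) = 42 (N(T) = 36 + 6 = 42)
-5259 - N(C(4)) = -5259 - 1*42 = -5259 - 42 = -5301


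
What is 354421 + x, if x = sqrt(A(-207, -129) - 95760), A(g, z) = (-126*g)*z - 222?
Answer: 354421 + 4*I*sqrt(216285) ≈ 3.5442e+5 + 1860.3*I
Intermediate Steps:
A(g, z) = -222 - 126*g*z (A(g, z) = -126*g*z - 222 = -222 - 126*g*z)
x = 4*I*sqrt(216285) (x = sqrt((-222 - 126*(-207)*(-129)) - 95760) = sqrt((-222 - 3364578) - 95760) = sqrt(-3364800 - 95760) = sqrt(-3460560) = 4*I*sqrt(216285) ≈ 1860.3*I)
354421 + x = 354421 + 4*I*sqrt(216285)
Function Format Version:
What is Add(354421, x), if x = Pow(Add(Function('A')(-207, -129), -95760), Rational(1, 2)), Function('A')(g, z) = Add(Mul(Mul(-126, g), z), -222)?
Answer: Add(354421, Mul(4, I, Pow(216285, Rational(1, 2)))) ≈ Add(3.5442e+5, Mul(1860.3, I))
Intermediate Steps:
Function('A')(g, z) = Add(-222, Mul(-126, g, z)) (Function('A')(g, z) = Add(Mul(-126, g, z), -222) = Add(-222, Mul(-126, g, z)))
x = Mul(4, I, Pow(216285, Rational(1, 2))) (x = Pow(Add(Add(-222, Mul(-126, -207, -129)), -95760), Rational(1, 2)) = Pow(Add(Add(-222, -3364578), -95760), Rational(1, 2)) = Pow(Add(-3364800, -95760), Rational(1, 2)) = Pow(-3460560, Rational(1, 2)) = Mul(4, I, Pow(216285, Rational(1, 2))) ≈ Mul(1860.3, I))
Add(354421, x) = Add(354421, Mul(4, I, Pow(216285, Rational(1, 2))))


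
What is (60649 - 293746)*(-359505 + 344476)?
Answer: 3503214813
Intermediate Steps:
(60649 - 293746)*(-359505 + 344476) = -233097*(-15029) = 3503214813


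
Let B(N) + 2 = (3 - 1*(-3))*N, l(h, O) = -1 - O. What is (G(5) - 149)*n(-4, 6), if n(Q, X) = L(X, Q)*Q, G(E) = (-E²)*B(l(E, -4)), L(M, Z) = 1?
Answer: 2196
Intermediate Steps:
B(N) = -2 + 6*N (B(N) = -2 + (3 - 1*(-3))*N = -2 + (3 + 3)*N = -2 + 6*N)
G(E) = -16*E² (G(E) = (-E²)*(-2 + 6*(-1 - 1*(-4))) = (-E²)*(-2 + 6*(-1 + 4)) = (-E²)*(-2 + 6*3) = (-E²)*(-2 + 18) = -E²*16 = -16*E²)
n(Q, X) = Q (n(Q, X) = 1*Q = Q)
(G(5) - 149)*n(-4, 6) = (-16*5² - 149)*(-4) = (-16*25 - 149)*(-4) = (-400 - 149)*(-4) = -549*(-4) = 2196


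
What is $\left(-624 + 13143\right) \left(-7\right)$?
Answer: $-87633$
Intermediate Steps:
$\left(-624 + 13143\right) \left(-7\right) = 12519 \left(-7\right) = -87633$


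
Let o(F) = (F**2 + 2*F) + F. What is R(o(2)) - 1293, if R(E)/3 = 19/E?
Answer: -12873/10 ≈ -1287.3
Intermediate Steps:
o(F) = F**2 + 3*F
R(E) = 57/E (R(E) = 3*(19/E) = 57/E)
R(o(2)) - 1293 = 57/((2*(3 + 2))) - 1293 = 57/((2*5)) - 1293 = 57/10 - 1293 = -12873/10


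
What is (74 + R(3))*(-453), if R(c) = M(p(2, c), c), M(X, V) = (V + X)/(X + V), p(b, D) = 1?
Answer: -33975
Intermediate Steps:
M(X, V) = 1 (M(X, V) = (V + X)/(V + X) = 1)
R(c) = 1
(74 + R(3))*(-453) = (74 + 1)*(-453) = 75*(-453) = -33975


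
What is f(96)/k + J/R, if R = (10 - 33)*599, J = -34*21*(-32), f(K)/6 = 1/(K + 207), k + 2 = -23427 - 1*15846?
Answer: -90632902754/54650259175 ≈ -1.6584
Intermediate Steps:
k = -39275 (k = -2 + (-23427 - 1*15846) = -2 + (-23427 - 15846) = -2 - 39273 = -39275)
f(K) = 6/(207 + K) (f(K) = 6/(K + 207) = 6/(207 + K))
J = 22848 (J = -714*(-32) = 22848)
R = -13777 (R = -23*599 = -13777)
f(96)/k + J/R = (6/(207 + 96))/(-39275) + 22848/(-13777) = (6/303)*(-1/39275) + 22848*(-1/13777) = (6*(1/303))*(-1/39275) - 22848/13777 = (2/101)*(-1/39275) - 22848/13777 = -2/3966775 - 22848/13777 = -90632902754/54650259175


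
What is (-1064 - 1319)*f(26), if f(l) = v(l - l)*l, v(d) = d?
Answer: 0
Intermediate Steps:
f(l) = 0 (f(l) = (l - l)*l = 0*l = 0)
(-1064 - 1319)*f(26) = (-1064 - 1319)*0 = -2383*0 = 0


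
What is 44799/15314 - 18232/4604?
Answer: -18237563/17626414 ≈ -1.0347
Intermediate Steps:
44799/15314 - 18232/4604 = 44799*(1/15314) - 18232*1/4604 = 44799/15314 - 4558/1151 = -18237563/17626414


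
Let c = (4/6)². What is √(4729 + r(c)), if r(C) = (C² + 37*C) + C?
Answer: √384433/9 ≈ 68.892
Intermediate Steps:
c = 4/9 (c = (4*(⅙))² = (⅔)² = 4/9 ≈ 0.44444)
r(C) = C² + 38*C
√(4729 + r(c)) = √(4729 + 4*(38 + 4/9)/9) = √(4729 + (4/9)*(346/9)) = √(4729 + 1384/81) = √(384433/81) = √384433/9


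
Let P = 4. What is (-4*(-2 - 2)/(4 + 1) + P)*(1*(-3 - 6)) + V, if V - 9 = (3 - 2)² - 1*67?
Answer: -609/5 ≈ -121.80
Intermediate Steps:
V = -57 (V = 9 + ((3 - 2)² - 1*67) = 9 + (1² - 67) = 9 + (1 - 67) = 9 - 66 = -57)
(-4*(-2 - 2)/(4 + 1) + P)*(1*(-3 - 6)) + V = (-4*(-2 - 2)/(4 + 1) + 4)*(1*(-3 - 6)) - 57 = (-(-16)/5 + 4)*(1*(-9)) - 57 = (-(-16)/5 + 4)*(-9) - 57 = (-4*(-⅘) + 4)*(-9) - 57 = (16/5 + 4)*(-9) - 57 = (36/5)*(-9) - 57 = -324/5 - 57 = -609/5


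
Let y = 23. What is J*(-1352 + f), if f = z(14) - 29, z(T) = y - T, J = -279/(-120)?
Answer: -31899/10 ≈ -3189.9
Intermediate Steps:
J = 93/40 (J = -279*(-1/120) = 93/40 ≈ 2.3250)
z(T) = 23 - T
f = -20 (f = (23 - 1*14) - 29 = (23 - 14) - 29 = 9 - 29 = -20)
J*(-1352 + f) = 93*(-1352 - 20)/40 = (93/40)*(-1372) = -31899/10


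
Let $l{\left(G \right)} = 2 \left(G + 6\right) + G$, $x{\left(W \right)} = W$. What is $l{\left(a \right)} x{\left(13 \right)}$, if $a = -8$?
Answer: $-156$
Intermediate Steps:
$l{\left(G \right)} = 12 + 3 G$ ($l{\left(G \right)} = 2 \left(6 + G\right) + G = \left(12 + 2 G\right) + G = 12 + 3 G$)
$l{\left(a \right)} x{\left(13 \right)} = \left(12 + 3 \left(-8\right)\right) 13 = \left(12 - 24\right) 13 = \left(-12\right) 13 = -156$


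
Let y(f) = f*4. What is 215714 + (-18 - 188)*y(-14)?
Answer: 227250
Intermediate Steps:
y(f) = 4*f
215714 + (-18 - 188)*y(-14) = 215714 + (-18 - 188)*(4*(-14)) = 215714 - 206*(-56) = 215714 + 11536 = 227250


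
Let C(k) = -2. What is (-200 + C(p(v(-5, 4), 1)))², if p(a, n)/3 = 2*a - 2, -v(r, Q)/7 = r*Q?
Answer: 40804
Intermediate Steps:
v(r, Q) = -7*Q*r (v(r, Q) = -7*r*Q = -7*Q*r)
p(a, n) = -6 + 6*a (p(a, n) = 3*(2*a - 2) = 3*(-2 + 2*a) = -6 + 6*a)
(-200 + C(p(v(-5, 4), 1)))² = (-200 - 2)² = (-202)² = 40804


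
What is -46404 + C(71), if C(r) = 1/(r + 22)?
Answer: -4315571/93 ≈ -46404.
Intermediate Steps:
C(r) = 1/(22 + r)
-46404 + C(71) = -46404 + 1/(22 + 71) = -46404 + 1/93 = -4315571/93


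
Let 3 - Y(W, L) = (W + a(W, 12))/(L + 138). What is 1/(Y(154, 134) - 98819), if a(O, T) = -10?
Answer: -17/1679881 ≈ -1.0120e-5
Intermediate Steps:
Y(W, L) = 3 - (-10 + W)/(138 + L) (Y(W, L) = 3 - (W - 10)/(L + 138) = 3 - (-10 + W)/(138 + L))
1/(Y(154, 134) - 98819) = 1/((424 - 1*154 + 3*134)/(138 + 134) - 98819) = 1/((424 - 154 + 402)/272 - 98819) = 1/((1/272)*672 - 98819) = 1/(42/17 - 98819) = 1/(-1679881/17) = -17/1679881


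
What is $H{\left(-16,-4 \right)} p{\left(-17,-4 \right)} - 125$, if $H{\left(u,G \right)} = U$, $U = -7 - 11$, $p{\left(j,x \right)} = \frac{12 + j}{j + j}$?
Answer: $- \frac{2170}{17} \approx -127.65$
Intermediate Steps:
$p{\left(j,x \right)} = \frac{12 + j}{2 j}$
$U = -18$
$H{\left(u,G \right)} = -18$
$H{\left(-16,-4 \right)} p{\left(-17,-4 \right)} - 125 = - 18 \frac{12 - 17}{2 \left(-17\right)} - 125 = - 18 \cdot \frac{1}{2} \left(- \frac{1}{17}\right) \left(-5\right) - 125 = \left(-18\right) \frac{5}{34} - 125 = - \frac{45}{17} - 125 = - \frac{2170}{17}$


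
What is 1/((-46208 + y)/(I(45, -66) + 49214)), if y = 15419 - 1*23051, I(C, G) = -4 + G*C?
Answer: -578/673 ≈ -0.85884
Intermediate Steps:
I(C, G) = -4 + C*G
y = -7632 (y = 15419 - 23051 = -7632)
1/((-46208 + y)/(I(45, -66) + 49214)) = 1/((-46208 - 7632)/((-4 + 45*(-66)) + 49214)) = 1/(-53840/((-4 - 2970) + 49214)) = 1/(-53840/(-2974 + 49214)) = 1/(-53840/46240) = 1/(-53840*1/46240) = 1/(-673/578) = -578/673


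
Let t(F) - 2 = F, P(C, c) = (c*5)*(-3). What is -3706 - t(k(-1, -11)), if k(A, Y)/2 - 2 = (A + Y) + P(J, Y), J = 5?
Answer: -4018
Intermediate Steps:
P(C, c) = -15*c (P(C, c) = (5*c)*(-3) = -15*c)
k(A, Y) = 4 - 28*Y + 2*A (k(A, Y) = 4 + 2*((A + Y) - 15*Y) = 4 + 2*(A - 14*Y) = 4 + (-28*Y + 2*A) = 4 - 28*Y + 2*A)
t(F) = 2 + F
-3706 - t(k(-1, -11)) = -3706 - (2 + (4 - 28*(-11) + 2*(-1))) = -3706 - (2 + (4 + 308 - 2)) = -3706 - (2 + 310) = -3706 - 1*312 = -3706 - 312 = -4018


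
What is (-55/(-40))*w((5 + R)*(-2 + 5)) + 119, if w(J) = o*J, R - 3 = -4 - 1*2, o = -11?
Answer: 113/4 ≈ 28.250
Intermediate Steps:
R = -3 (R = 3 + (-4 - 1*2) = 3 + (-4 - 2) = 3 - 6 = -3)
w(J) = -11*J
(-55/(-40))*w((5 + R)*(-2 + 5)) + 119 = (-55/(-40))*(-11*(5 - 3)*(-2 + 5)) + 119 = (-55*(-1/40))*(-22*3) + 119 = 11*(-11*6)/8 + 119 = (11/8)*(-66) + 119 = -363/4 + 119 = 113/4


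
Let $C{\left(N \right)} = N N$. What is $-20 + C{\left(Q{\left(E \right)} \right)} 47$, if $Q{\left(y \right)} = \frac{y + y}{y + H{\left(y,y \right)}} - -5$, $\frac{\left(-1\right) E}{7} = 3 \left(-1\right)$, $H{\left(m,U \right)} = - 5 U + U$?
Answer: $\frac{7763}{9} \approx 862.56$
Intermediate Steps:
$H{\left(m,U \right)} = - 4 U$
$E = 21$ ($E = - 7 \cdot 3 \left(-1\right) = \left(-7\right) \left(-3\right) = 21$)
$Q{\left(y \right)} = \frac{13}{3}$ ($Q{\left(y \right)} = \frac{y + y}{y - 4 y} - -5 = \frac{2 y}{\left(-3\right) y} + 5 = 2 y \left(- \frac{1}{3 y}\right) + 5 = - \frac{2}{3} + 5 = \frac{13}{3}$)
$C{\left(N \right)} = N^{2}$
$-20 + C{\left(Q{\left(E \right)} \right)} 47 = -20 + \left(\frac{13}{3}\right)^{2} \cdot 47 = -20 + \frac{169}{9} \cdot 47 = -20 + \frac{7943}{9} = \frac{7763}{9}$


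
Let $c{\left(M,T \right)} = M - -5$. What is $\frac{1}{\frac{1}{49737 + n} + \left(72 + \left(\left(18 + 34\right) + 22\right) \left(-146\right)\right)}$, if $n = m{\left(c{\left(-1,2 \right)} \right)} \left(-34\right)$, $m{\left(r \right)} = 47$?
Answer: $- \frac{48139}{516627747} \approx -9.3179 \cdot 10^{-5}$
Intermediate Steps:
$c{\left(M,T \right)} = 5 + M$ ($c{\left(M,T \right)} = M + 5 = 5 + M$)
$n = -1598$ ($n = 47 \left(-34\right) = -1598$)
$\frac{1}{\frac{1}{49737 + n} + \left(72 + \left(\left(18 + 34\right) + 22\right) \left(-146\right)\right)} = \frac{1}{\frac{1}{49737 - 1598} + \left(72 + \left(\left(18 + 34\right) + 22\right) \left(-146\right)\right)} = \frac{1}{\frac{1}{48139} + \left(72 + \left(52 + 22\right) \left(-146\right)\right)} = \frac{1}{\frac{1}{48139} + \left(72 + 74 \left(-146\right)\right)} = \frac{1}{\frac{1}{48139} + \left(72 - 10804\right)} = \frac{1}{\frac{1}{48139} - 10732} = \frac{1}{- \frac{516627747}{48139}} = - \frac{48139}{516627747}$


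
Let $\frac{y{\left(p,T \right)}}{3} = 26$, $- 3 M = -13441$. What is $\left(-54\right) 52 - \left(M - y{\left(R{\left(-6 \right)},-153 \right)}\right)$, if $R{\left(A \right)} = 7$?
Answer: $- \frac{21631}{3} \approx -7210.3$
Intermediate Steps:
$M = \frac{13441}{3}$ ($M = \left(- \frac{1}{3}\right) \left(-13441\right) = \frac{13441}{3} \approx 4480.3$)
$y{\left(p,T \right)} = 78$ ($y{\left(p,T \right)} = 3 \cdot 26 = 78$)
$\left(-54\right) 52 - \left(M - y{\left(R{\left(-6 \right)},-153 \right)}\right) = \left(-54\right) 52 + \left(78 - \frac{13441}{3}\right) = -2808 + \left(78 - \frac{13441}{3}\right) = -2808 - \frac{13207}{3} = - \frac{21631}{3}$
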